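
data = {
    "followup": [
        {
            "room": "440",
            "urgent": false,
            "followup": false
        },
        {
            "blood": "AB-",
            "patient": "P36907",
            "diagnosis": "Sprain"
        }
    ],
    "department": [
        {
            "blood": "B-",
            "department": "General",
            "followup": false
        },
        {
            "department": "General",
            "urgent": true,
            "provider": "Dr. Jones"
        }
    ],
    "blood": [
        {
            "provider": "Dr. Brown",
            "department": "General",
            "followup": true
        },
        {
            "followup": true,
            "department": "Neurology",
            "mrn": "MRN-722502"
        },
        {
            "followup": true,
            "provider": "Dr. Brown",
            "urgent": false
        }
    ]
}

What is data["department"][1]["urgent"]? True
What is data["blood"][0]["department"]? "General"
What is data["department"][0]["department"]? "General"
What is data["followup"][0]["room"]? "440"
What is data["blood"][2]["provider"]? "Dr. Brown"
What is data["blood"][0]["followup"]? True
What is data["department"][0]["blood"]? "B-"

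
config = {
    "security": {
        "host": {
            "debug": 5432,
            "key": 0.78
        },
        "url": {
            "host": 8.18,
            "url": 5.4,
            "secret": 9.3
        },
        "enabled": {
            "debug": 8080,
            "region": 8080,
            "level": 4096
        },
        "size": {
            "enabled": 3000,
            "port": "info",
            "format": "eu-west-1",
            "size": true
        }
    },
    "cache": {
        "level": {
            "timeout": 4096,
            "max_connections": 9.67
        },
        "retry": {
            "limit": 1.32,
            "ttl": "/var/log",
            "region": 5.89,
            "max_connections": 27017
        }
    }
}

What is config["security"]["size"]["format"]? "eu-west-1"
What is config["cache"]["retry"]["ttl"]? "/var/log"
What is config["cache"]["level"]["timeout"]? 4096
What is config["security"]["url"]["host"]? 8.18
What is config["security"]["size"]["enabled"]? 3000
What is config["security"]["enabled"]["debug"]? 8080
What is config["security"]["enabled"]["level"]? 4096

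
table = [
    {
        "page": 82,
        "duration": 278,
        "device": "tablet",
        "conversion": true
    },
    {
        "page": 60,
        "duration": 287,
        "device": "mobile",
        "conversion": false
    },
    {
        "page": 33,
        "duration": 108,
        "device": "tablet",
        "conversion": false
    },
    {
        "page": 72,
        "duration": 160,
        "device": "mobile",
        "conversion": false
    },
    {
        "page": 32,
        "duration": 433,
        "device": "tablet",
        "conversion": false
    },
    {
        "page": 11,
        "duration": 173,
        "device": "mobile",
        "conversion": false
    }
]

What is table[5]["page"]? 11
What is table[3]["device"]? "mobile"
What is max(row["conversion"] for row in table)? True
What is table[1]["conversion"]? False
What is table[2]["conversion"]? False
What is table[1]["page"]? 60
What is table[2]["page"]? 33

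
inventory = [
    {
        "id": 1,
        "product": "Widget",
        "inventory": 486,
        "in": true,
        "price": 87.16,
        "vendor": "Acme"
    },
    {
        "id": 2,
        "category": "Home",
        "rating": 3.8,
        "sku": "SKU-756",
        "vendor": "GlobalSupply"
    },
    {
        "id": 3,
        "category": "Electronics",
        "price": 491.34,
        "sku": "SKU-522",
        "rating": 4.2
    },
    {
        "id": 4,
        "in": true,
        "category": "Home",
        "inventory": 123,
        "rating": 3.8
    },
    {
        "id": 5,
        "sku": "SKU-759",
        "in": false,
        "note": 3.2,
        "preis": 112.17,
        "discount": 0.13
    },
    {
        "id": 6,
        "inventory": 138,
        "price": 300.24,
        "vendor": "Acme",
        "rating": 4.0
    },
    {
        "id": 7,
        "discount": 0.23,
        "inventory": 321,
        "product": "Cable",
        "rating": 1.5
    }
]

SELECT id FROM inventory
[1, 2, 3, 4, 5, 6, 7]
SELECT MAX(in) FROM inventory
True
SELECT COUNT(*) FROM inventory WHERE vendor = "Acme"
2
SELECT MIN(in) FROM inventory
False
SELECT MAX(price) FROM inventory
491.34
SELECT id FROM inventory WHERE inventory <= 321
[4, 6, 7]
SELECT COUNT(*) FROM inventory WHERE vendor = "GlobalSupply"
1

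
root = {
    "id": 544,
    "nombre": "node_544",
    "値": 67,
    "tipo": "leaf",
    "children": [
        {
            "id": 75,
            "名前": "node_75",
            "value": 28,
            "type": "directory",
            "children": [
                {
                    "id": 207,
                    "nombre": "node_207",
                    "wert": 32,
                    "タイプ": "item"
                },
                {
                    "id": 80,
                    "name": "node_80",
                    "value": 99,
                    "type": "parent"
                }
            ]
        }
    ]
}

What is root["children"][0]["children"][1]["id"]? 80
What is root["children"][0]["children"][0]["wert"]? 32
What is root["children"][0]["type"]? "directory"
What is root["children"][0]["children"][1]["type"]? "parent"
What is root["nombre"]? "node_544"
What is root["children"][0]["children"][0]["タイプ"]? "item"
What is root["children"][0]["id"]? 75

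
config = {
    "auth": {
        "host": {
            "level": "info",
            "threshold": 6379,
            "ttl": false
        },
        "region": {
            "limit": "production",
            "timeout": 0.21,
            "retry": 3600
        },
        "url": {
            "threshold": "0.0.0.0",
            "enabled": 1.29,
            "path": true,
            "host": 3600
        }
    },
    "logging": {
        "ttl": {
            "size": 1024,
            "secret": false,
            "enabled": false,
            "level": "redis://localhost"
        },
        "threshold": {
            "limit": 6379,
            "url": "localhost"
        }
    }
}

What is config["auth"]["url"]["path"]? True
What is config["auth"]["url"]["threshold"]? "0.0.0.0"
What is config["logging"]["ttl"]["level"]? "redis://localhost"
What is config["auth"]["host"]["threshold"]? 6379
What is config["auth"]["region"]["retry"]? 3600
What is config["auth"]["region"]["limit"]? "production"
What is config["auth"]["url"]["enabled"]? 1.29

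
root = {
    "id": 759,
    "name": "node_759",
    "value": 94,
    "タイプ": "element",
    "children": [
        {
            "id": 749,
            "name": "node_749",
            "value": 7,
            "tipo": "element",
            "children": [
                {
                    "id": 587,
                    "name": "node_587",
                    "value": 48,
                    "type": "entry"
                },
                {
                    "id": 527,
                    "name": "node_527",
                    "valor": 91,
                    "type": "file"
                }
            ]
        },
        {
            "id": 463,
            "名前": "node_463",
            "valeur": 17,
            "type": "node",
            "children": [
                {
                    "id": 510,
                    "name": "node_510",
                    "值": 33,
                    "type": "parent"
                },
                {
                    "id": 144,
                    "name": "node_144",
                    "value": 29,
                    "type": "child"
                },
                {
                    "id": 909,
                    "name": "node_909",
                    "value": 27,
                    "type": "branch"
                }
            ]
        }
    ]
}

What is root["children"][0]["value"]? 7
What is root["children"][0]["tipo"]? "element"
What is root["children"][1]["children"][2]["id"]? 909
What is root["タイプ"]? "element"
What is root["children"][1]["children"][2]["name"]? "node_909"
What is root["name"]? "node_759"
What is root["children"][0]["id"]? 749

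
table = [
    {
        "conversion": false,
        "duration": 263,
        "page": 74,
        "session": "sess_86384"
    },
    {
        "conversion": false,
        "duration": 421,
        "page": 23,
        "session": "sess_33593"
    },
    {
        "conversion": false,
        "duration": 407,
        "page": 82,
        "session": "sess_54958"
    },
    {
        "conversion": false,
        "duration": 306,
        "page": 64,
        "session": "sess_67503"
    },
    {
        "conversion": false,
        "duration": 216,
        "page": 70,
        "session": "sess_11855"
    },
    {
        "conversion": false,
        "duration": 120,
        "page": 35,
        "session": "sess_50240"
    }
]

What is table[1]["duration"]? 421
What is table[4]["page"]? 70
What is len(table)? 6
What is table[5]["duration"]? 120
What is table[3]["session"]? "sess_67503"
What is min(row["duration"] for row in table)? 120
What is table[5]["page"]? 35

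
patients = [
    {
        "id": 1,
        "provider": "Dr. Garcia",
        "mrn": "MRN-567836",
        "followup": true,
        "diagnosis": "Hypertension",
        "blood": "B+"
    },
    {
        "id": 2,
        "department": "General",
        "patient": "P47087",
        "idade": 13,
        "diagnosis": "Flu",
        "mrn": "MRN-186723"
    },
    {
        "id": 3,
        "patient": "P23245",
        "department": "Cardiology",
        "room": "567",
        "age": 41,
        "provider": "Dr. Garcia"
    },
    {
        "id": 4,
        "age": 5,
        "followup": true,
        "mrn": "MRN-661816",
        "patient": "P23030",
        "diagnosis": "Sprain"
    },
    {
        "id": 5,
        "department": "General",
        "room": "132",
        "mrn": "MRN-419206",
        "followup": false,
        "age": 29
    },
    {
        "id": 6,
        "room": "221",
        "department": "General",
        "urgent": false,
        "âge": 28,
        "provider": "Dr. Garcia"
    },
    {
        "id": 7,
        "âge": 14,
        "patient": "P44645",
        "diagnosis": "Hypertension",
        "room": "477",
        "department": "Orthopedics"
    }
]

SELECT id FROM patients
[1, 2, 3, 4, 5, 6, 7]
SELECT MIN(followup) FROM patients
False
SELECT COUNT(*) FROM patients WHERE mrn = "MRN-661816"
1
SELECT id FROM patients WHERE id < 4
[1, 2, 3]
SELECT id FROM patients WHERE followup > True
[]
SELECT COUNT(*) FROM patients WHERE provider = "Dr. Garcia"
3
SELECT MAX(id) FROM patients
7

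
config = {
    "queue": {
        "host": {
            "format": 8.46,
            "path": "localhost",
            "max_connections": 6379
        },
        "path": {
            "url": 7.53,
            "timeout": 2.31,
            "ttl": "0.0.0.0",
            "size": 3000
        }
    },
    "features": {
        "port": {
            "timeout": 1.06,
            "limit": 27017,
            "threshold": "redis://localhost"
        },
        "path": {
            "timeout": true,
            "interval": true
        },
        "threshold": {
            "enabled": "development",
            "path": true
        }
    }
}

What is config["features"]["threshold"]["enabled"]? "development"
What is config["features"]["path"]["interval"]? True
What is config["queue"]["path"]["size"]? 3000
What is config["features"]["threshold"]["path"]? True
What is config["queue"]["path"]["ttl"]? "0.0.0.0"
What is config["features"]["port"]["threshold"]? "redis://localhost"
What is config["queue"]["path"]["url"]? 7.53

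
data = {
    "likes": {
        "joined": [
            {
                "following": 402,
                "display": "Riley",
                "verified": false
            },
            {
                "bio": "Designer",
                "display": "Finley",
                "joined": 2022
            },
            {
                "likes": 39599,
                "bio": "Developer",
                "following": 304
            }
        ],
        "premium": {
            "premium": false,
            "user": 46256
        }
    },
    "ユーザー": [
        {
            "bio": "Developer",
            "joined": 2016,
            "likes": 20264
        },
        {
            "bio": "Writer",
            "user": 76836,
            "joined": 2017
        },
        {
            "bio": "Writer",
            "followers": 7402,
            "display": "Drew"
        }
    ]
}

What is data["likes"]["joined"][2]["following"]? 304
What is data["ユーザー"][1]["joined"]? 2017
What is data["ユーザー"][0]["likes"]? 20264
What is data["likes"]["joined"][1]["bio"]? "Designer"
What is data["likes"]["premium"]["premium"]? False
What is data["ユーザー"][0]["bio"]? "Developer"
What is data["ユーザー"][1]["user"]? 76836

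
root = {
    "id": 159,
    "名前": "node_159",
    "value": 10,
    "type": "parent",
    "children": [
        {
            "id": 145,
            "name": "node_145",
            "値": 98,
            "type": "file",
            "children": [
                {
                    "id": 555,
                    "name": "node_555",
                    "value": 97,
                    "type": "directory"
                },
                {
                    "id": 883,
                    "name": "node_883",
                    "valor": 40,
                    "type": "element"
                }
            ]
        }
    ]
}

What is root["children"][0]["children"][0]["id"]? 555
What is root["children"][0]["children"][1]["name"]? "node_883"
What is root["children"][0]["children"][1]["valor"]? 40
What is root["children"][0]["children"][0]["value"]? 97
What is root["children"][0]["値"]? 98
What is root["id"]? 159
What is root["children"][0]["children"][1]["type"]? "element"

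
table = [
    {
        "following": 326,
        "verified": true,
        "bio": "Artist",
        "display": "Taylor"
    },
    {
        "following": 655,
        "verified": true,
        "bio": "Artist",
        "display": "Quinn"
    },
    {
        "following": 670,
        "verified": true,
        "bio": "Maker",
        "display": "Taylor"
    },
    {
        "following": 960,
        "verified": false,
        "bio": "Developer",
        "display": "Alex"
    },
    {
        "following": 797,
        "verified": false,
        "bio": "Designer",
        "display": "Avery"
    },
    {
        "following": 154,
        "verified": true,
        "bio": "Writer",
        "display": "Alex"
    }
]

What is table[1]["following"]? 655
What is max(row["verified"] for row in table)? True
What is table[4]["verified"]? False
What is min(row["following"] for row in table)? 154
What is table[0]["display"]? "Taylor"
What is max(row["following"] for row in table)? 960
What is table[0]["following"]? 326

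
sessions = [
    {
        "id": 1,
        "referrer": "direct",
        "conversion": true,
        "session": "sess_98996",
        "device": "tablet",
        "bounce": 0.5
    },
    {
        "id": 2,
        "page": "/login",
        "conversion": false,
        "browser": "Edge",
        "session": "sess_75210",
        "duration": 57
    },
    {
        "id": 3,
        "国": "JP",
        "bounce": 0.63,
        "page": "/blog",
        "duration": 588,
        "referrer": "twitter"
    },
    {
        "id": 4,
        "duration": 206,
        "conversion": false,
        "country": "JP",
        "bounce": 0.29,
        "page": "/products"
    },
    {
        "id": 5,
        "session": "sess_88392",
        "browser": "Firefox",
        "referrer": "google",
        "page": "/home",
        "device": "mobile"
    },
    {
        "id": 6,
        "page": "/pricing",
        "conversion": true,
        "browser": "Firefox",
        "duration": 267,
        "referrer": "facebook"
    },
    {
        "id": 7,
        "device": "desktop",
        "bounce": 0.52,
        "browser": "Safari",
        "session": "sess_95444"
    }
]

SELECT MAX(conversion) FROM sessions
True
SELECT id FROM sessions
[1, 2, 3, 4, 5, 6, 7]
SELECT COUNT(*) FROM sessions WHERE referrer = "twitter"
1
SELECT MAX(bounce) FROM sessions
0.63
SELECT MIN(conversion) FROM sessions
False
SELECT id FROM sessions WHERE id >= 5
[5, 6, 7]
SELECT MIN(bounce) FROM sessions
0.29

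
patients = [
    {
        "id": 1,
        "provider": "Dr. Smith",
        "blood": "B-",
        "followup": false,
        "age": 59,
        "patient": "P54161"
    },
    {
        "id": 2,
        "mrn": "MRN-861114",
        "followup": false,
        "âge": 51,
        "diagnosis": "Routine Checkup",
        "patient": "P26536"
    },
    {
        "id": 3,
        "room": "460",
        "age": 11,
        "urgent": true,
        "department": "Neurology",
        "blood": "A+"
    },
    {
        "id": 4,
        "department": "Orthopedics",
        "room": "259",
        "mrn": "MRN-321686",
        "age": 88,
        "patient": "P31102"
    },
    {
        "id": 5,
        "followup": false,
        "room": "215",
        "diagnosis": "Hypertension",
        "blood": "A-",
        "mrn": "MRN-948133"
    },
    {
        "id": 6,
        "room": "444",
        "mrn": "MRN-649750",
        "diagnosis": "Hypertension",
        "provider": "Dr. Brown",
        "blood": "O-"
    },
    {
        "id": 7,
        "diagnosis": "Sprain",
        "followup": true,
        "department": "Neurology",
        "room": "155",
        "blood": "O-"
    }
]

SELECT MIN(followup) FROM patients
False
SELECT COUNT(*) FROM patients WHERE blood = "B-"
1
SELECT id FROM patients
[1, 2, 3, 4, 5, 6, 7]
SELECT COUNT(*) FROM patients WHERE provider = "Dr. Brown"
1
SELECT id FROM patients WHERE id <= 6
[1, 2, 3, 4, 5, 6]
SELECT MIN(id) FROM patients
1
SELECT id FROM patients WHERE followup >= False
[1, 2, 5, 7]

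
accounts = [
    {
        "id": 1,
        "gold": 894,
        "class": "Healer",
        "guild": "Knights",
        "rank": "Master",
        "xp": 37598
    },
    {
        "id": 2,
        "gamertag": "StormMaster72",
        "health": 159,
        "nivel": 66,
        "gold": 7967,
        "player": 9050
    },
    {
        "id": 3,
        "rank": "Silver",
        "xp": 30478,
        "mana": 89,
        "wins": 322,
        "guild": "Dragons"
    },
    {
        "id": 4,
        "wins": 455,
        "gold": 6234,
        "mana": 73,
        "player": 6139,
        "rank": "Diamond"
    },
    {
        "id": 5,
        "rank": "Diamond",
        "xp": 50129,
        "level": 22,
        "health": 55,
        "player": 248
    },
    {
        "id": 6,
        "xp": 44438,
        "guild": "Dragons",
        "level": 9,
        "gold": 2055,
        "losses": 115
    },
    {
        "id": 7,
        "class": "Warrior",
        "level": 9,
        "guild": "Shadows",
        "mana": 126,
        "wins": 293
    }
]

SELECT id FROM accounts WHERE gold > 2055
[2, 4]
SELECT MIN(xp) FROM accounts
30478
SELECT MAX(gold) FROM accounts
7967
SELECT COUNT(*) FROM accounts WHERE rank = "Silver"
1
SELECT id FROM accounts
[1, 2, 3, 4, 5, 6, 7]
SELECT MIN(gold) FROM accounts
894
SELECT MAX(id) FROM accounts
7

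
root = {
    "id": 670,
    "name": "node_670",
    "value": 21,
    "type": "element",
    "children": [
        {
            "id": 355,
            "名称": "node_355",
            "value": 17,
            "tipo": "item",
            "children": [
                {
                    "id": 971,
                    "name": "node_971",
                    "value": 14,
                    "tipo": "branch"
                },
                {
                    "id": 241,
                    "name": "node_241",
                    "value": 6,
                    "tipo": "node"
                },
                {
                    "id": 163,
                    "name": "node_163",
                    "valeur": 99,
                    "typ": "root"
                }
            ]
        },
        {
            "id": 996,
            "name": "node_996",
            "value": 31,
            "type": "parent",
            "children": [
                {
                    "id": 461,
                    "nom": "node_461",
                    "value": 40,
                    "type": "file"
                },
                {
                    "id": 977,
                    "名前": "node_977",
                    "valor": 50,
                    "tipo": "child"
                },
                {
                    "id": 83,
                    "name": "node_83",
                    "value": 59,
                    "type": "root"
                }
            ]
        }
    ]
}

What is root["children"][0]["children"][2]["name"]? "node_163"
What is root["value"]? 21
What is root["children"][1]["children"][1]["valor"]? 50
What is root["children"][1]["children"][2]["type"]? "root"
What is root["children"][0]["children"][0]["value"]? 14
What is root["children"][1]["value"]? 31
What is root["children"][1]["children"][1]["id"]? 977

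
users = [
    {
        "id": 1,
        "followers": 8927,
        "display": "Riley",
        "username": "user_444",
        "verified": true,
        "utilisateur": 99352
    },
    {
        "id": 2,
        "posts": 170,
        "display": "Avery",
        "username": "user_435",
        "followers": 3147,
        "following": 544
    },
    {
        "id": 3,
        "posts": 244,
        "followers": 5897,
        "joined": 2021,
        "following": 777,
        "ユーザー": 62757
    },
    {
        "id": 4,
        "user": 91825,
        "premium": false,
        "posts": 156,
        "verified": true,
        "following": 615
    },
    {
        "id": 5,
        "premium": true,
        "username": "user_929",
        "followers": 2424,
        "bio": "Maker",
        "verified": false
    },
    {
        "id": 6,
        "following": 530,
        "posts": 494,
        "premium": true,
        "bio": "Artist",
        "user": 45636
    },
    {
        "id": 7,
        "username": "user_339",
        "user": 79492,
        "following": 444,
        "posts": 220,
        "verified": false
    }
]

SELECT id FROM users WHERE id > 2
[3, 4, 5, 6, 7]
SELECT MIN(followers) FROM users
2424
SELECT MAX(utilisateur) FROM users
99352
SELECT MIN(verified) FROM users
False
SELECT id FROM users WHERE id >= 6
[6, 7]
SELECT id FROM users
[1, 2, 3, 4, 5, 6, 7]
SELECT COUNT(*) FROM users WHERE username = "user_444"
1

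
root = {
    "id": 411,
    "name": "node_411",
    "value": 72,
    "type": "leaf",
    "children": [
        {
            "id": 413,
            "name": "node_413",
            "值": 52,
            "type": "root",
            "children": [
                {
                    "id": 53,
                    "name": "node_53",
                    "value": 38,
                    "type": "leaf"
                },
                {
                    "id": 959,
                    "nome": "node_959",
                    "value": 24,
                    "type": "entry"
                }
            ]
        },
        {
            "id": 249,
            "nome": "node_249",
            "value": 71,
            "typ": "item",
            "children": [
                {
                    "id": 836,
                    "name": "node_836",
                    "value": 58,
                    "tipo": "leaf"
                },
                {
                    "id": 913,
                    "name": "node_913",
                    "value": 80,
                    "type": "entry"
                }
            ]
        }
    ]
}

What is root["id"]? 411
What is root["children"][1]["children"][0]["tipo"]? "leaf"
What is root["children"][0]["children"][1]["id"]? 959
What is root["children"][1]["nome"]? "node_249"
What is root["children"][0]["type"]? "root"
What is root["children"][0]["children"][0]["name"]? "node_53"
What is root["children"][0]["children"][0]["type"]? "leaf"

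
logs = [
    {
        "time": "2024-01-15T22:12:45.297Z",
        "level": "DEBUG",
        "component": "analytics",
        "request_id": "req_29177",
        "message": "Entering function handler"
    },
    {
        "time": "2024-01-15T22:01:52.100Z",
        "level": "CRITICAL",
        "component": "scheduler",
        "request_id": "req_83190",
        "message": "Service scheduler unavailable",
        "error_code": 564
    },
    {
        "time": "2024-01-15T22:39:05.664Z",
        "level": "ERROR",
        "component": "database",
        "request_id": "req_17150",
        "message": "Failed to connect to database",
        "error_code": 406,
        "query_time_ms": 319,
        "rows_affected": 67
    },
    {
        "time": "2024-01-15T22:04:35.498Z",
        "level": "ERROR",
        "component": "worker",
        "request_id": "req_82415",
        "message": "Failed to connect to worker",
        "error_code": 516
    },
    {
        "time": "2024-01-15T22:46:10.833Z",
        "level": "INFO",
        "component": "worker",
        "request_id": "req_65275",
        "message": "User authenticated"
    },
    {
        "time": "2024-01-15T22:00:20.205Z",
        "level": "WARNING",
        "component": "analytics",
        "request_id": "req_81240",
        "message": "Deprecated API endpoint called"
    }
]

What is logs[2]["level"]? "ERROR"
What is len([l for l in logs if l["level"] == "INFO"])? 1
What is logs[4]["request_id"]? "req_65275"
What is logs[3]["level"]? "ERROR"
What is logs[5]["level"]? "WARNING"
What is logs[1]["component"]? "scheduler"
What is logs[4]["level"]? "INFO"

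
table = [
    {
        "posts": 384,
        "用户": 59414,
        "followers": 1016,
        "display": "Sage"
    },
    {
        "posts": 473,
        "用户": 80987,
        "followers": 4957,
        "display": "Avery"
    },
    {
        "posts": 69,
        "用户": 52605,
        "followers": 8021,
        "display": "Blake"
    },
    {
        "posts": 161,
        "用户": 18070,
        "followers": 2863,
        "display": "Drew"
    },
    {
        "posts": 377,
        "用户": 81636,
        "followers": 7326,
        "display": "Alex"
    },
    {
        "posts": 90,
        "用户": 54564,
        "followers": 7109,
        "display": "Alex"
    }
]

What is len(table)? 6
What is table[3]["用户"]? 18070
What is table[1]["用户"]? 80987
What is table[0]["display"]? "Sage"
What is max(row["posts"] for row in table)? 473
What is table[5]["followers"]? 7109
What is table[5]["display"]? "Alex"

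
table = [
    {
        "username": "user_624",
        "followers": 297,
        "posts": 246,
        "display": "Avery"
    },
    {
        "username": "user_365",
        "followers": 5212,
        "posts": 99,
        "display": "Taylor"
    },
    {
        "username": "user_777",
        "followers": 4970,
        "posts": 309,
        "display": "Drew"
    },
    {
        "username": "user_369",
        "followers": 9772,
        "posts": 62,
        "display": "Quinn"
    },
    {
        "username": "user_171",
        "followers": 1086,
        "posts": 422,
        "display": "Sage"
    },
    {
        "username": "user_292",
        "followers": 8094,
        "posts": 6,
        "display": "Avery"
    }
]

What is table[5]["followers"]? 8094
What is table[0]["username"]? "user_624"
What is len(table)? 6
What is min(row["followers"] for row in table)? 297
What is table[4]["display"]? "Sage"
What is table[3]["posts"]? 62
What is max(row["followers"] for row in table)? 9772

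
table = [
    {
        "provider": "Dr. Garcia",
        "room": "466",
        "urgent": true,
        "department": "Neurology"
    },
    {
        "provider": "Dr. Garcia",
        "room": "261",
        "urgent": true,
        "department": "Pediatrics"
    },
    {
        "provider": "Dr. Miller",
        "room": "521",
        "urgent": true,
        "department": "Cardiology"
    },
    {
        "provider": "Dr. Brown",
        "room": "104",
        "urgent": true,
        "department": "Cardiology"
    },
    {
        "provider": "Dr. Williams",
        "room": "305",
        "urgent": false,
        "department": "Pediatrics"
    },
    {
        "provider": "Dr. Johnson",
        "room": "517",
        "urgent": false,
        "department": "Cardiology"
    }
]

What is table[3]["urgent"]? True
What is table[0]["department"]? "Neurology"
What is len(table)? 6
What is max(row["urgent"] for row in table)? True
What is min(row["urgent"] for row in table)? False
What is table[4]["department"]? "Pediatrics"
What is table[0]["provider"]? "Dr. Garcia"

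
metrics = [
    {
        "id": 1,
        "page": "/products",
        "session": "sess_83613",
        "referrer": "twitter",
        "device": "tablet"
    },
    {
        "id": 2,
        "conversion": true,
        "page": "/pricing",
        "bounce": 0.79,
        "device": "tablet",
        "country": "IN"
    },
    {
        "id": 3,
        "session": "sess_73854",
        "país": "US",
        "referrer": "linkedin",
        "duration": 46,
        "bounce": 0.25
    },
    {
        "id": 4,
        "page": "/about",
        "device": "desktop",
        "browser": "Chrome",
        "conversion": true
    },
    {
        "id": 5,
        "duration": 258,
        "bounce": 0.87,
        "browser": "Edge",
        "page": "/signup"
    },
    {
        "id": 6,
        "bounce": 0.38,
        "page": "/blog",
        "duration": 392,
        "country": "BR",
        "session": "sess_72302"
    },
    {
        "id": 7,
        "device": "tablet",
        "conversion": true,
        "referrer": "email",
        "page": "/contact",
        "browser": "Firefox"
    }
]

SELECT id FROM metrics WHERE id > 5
[6, 7]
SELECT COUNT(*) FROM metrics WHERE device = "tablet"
3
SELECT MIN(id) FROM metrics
1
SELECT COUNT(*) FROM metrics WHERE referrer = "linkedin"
1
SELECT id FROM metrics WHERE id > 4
[5, 6, 7]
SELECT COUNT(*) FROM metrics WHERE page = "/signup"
1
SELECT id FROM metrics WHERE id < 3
[1, 2]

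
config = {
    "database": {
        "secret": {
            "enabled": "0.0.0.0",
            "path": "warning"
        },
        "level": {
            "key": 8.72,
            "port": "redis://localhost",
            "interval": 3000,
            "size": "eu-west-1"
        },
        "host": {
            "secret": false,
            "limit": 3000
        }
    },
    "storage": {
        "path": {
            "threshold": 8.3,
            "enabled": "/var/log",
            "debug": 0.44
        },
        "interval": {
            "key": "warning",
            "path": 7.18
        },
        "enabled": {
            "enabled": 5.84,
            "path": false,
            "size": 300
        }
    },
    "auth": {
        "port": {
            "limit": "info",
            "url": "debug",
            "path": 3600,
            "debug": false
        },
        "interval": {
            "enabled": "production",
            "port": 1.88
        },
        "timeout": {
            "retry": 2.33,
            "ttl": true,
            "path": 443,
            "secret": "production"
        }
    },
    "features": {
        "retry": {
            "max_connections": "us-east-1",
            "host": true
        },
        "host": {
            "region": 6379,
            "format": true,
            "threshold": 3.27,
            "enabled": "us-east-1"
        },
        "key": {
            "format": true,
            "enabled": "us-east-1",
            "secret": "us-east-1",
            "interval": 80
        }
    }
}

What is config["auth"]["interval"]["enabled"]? "production"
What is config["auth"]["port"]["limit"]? "info"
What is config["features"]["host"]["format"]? True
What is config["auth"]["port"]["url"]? "debug"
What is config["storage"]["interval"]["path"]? 7.18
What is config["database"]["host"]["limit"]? 3000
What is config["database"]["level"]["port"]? "redis://localhost"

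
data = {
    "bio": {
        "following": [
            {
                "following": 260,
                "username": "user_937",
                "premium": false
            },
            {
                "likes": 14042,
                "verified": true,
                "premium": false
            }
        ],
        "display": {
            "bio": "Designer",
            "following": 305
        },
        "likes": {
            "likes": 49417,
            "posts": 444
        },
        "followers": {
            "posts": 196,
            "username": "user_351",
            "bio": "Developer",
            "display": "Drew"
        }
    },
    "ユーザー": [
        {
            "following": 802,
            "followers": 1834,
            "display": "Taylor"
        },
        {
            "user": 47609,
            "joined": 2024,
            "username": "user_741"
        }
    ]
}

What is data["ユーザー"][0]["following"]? 802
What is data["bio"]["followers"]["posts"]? 196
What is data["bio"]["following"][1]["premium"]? False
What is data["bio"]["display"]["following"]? 305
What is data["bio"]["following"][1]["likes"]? 14042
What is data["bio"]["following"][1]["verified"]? True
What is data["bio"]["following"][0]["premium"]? False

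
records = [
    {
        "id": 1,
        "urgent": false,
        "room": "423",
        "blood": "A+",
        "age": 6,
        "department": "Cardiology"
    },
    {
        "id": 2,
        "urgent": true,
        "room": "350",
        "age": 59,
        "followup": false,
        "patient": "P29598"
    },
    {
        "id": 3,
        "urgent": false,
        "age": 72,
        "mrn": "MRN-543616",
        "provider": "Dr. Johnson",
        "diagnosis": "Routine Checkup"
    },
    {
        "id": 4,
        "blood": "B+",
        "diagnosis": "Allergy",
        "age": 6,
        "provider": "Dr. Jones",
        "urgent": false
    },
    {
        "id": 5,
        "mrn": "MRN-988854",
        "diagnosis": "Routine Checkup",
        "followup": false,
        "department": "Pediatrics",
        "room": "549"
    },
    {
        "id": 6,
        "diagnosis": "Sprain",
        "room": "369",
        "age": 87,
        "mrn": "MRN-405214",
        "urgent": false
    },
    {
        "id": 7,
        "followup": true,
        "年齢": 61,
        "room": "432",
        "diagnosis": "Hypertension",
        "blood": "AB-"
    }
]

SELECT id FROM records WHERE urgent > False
[2]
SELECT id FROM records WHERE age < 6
[]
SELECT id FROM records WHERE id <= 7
[1, 2, 3, 4, 5, 6, 7]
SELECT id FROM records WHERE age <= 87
[1, 2, 3, 4, 6]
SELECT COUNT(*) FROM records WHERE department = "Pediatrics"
1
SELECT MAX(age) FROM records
87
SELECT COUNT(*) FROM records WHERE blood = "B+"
1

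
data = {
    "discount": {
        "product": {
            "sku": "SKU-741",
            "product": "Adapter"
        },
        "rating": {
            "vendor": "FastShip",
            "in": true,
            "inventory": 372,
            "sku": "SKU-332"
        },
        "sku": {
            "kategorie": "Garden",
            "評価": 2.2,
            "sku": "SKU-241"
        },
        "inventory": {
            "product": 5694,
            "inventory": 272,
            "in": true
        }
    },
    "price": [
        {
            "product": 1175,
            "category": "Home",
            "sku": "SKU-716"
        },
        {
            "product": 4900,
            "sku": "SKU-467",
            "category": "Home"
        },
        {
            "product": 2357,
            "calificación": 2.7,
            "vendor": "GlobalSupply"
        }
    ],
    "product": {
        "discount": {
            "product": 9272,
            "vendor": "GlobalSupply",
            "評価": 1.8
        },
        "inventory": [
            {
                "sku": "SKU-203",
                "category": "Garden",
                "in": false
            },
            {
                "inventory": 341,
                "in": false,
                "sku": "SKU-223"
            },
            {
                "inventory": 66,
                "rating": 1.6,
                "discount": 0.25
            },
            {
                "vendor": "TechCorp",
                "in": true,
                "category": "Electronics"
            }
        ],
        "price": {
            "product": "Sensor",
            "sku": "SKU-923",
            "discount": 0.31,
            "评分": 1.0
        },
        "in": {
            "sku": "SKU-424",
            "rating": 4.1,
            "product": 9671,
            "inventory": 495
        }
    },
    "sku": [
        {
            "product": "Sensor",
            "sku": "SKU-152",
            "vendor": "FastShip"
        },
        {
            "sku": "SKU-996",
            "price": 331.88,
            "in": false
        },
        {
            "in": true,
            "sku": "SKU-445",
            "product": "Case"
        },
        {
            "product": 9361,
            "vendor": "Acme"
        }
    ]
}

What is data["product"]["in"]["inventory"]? 495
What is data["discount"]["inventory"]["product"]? 5694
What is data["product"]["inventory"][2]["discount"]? 0.25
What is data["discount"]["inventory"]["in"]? True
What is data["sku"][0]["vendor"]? "FastShip"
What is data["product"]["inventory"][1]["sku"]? "SKU-223"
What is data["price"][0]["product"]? 1175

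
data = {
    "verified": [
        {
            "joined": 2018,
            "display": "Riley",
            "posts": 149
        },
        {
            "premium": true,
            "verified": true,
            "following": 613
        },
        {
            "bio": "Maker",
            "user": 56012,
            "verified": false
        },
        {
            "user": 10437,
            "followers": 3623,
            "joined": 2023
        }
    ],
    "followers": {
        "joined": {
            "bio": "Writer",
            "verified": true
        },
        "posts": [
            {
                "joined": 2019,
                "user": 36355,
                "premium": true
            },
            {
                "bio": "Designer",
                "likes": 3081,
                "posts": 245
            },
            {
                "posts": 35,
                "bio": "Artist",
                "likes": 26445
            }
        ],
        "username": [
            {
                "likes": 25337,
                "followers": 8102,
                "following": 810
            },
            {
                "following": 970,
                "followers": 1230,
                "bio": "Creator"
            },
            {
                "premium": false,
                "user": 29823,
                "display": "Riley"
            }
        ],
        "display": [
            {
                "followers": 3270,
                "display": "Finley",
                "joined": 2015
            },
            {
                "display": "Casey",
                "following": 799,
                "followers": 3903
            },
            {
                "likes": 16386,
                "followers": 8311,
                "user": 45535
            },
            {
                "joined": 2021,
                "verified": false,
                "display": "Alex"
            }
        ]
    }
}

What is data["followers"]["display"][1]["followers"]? 3903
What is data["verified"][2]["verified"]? False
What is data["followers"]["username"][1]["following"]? 970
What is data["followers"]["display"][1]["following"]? 799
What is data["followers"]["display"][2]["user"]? 45535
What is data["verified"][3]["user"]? 10437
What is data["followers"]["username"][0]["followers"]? 8102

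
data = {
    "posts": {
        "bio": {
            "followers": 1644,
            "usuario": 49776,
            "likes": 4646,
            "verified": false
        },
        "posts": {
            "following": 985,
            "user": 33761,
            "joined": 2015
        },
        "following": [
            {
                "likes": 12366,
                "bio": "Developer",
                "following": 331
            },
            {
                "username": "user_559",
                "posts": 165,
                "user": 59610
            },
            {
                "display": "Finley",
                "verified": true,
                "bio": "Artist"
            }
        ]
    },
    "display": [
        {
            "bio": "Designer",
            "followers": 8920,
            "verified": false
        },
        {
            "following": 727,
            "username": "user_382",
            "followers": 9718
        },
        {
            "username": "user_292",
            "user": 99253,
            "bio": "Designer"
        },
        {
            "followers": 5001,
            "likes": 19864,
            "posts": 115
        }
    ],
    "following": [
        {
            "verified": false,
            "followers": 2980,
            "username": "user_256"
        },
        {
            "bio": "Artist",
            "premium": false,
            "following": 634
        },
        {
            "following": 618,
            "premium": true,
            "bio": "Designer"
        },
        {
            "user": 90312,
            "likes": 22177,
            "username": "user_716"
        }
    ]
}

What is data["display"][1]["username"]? "user_382"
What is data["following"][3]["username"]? "user_716"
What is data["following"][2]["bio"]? "Designer"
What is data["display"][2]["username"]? "user_292"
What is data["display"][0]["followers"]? 8920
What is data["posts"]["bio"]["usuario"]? 49776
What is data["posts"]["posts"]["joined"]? 2015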